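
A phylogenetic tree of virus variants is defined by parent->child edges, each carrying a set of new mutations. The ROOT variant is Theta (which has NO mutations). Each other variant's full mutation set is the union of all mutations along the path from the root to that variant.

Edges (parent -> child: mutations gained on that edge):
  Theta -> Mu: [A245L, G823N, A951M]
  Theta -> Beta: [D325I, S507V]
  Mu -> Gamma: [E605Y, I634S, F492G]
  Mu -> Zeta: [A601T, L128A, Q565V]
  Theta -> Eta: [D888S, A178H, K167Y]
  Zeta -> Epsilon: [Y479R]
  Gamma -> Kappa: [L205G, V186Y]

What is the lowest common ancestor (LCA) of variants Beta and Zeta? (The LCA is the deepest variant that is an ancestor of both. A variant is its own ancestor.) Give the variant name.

Answer: Theta

Derivation:
Path from root to Beta: Theta -> Beta
  ancestors of Beta: {Theta, Beta}
Path from root to Zeta: Theta -> Mu -> Zeta
  ancestors of Zeta: {Theta, Mu, Zeta}
Common ancestors: {Theta}
Walk up from Zeta: Zeta (not in ancestors of Beta), Mu (not in ancestors of Beta), Theta (in ancestors of Beta)
Deepest common ancestor (LCA) = Theta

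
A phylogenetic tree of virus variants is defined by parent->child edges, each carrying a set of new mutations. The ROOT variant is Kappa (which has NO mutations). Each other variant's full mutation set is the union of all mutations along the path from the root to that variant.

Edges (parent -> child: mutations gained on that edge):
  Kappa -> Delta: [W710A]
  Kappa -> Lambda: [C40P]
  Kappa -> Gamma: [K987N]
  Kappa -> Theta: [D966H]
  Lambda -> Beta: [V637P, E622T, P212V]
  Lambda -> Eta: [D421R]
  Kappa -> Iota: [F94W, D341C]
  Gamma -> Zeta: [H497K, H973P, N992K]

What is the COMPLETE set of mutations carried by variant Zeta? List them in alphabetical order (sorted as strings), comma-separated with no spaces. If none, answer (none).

Answer: H497K,H973P,K987N,N992K

Derivation:
At Kappa: gained [] -> total []
At Gamma: gained ['K987N'] -> total ['K987N']
At Zeta: gained ['H497K', 'H973P', 'N992K'] -> total ['H497K', 'H973P', 'K987N', 'N992K']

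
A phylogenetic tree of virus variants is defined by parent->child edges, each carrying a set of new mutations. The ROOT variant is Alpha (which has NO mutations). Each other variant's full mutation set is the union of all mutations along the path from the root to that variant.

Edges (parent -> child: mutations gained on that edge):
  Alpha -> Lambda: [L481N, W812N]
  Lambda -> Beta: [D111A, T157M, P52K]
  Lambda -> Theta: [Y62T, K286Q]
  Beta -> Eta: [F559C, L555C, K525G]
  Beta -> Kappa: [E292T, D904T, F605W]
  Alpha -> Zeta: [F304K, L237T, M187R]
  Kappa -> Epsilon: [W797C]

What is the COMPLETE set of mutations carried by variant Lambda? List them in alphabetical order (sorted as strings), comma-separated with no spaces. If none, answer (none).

At Alpha: gained [] -> total []
At Lambda: gained ['L481N', 'W812N'] -> total ['L481N', 'W812N']

Answer: L481N,W812N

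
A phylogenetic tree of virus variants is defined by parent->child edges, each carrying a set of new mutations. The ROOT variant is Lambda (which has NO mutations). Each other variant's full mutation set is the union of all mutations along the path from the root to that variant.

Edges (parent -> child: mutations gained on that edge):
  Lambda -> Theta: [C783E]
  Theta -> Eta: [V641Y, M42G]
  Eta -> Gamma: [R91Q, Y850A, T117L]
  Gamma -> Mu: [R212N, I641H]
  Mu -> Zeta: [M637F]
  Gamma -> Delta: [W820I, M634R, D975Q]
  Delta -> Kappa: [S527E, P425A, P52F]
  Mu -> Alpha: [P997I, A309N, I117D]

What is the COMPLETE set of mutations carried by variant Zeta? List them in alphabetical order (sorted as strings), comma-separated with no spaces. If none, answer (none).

Answer: C783E,I641H,M42G,M637F,R212N,R91Q,T117L,V641Y,Y850A

Derivation:
At Lambda: gained [] -> total []
At Theta: gained ['C783E'] -> total ['C783E']
At Eta: gained ['V641Y', 'M42G'] -> total ['C783E', 'M42G', 'V641Y']
At Gamma: gained ['R91Q', 'Y850A', 'T117L'] -> total ['C783E', 'M42G', 'R91Q', 'T117L', 'V641Y', 'Y850A']
At Mu: gained ['R212N', 'I641H'] -> total ['C783E', 'I641H', 'M42G', 'R212N', 'R91Q', 'T117L', 'V641Y', 'Y850A']
At Zeta: gained ['M637F'] -> total ['C783E', 'I641H', 'M42G', 'M637F', 'R212N', 'R91Q', 'T117L', 'V641Y', 'Y850A']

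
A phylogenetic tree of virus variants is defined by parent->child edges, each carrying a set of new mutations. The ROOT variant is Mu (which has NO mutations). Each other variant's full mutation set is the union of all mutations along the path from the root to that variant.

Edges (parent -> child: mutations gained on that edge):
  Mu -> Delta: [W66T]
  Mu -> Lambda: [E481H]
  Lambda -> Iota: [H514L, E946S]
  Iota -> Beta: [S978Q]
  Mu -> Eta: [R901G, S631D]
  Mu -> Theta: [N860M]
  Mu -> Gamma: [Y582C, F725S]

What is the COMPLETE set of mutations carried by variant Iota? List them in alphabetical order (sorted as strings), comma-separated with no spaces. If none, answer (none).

Answer: E481H,E946S,H514L

Derivation:
At Mu: gained [] -> total []
At Lambda: gained ['E481H'] -> total ['E481H']
At Iota: gained ['H514L', 'E946S'] -> total ['E481H', 'E946S', 'H514L']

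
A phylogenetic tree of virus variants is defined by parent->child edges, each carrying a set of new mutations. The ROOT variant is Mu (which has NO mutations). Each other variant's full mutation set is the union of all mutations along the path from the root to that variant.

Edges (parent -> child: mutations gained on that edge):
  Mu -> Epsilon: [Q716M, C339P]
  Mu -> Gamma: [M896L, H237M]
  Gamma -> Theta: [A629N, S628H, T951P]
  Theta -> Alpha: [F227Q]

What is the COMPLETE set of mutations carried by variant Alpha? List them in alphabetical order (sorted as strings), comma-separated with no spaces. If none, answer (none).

At Mu: gained [] -> total []
At Gamma: gained ['M896L', 'H237M'] -> total ['H237M', 'M896L']
At Theta: gained ['A629N', 'S628H', 'T951P'] -> total ['A629N', 'H237M', 'M896L', 'S628H', 'T951P']
At Alpha: gained ['F227Q'] -> total ['A629N', 'F227Q', 'H237M', 'M896L', 'S628H', 'T951P']

Answer: A629N,F227Q,H237M,M896L,S628H,T951P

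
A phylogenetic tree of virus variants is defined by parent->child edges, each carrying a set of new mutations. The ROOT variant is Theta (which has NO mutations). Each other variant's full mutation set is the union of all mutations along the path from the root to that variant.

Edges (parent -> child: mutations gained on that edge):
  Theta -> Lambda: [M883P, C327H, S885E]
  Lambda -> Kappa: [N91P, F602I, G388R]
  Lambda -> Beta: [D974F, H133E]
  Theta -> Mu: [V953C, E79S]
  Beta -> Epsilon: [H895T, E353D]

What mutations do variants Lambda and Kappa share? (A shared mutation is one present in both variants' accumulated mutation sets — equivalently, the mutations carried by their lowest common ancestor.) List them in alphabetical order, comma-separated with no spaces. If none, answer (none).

Answer: C327H,M883P,S885E

Derivation:
Accumulating mutations along path to Lambda:
  At Theta: gained [] -> total []
  At Lambda: gained ['M883P', 'C327H', 'S885E'] -> total ['C327H', 'M883P', 'S885E']
Mutations(Lambda) = ['C327H', 'M883P', 'S885E']
Accumulating mutations along path to Kappa:
  At Theta: gained [] -> total []
  At Lambda: gained ['M883P', 'C327H', 'S885E'] -> total ['C327H', 'M883P', 'S885E']
  At Kappa: gained ['N91P', 'F602I', 'G388R'] -> total ['C327H', 'F602I', 'G388R', 'M883P', 'N91P', 'S885E']
Mutations(Kappa) = ['C327H', 'F602I', 'G388R', 'M883P', 'N91P', 'S885E']
Intersection: ['C327H', 'M883P', 'S885E'] ∩ ['C327H', 'F602I', 'G388R', 'M883P', 'N91P', 'S885E'] = ['C327H', 'M883P', 'S885E']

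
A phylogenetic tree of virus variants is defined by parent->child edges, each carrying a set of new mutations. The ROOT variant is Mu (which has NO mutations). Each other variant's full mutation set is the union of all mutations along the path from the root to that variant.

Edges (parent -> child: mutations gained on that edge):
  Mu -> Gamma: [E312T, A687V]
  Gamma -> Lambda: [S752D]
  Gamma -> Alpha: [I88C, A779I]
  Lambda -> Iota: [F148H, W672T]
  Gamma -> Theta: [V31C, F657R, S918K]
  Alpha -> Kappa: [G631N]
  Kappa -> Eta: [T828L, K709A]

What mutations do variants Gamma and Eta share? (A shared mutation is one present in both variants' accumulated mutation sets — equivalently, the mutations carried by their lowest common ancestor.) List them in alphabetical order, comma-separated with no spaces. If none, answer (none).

Answer: A687V,E312T

Derivation:
Accumulating mutations along path to Gamma:
  At Mu: gained [] -> total []
  At Gamma: gained ['E312T', 'A687V'] -> total ['A687V', 'E312T']
Mutations(Gamma) = ['A687V', 'E312T']
Accumulating mutations along path to Eta:
  At Mu: gained [] -> total []
  At Gamma: gained ['E312T', 'A687V'] -> total ['A687V', 'E312T']
  At Alpha: gained ['I88C', 'A779I'] -> total ['A687V', 'A779I', 'E312T', 'I88C']
  At Kappa: gained ['G631N'] -> total ['A687V', 'A779I', 'E312T', 'G631N', 'I88C']
  At Eta: gained ['T828L', 'K709A'] -> total ['A687V', 'A779I', 'E312T', 'G631N', 'I88C', 'K709A', 'T828L']
Mutations(Eta) = ['A687V', 'A779I', 'E312T', 'G631N', 'I88C', 'K709A', 'T828L']
Intersection: ['A687V', 'E312T'] ∩ ['A687V', 'A779I', 'E312T', 'G631N', 'I88C', 'K709A', 'T828L'] = ['A687V', 'E312T']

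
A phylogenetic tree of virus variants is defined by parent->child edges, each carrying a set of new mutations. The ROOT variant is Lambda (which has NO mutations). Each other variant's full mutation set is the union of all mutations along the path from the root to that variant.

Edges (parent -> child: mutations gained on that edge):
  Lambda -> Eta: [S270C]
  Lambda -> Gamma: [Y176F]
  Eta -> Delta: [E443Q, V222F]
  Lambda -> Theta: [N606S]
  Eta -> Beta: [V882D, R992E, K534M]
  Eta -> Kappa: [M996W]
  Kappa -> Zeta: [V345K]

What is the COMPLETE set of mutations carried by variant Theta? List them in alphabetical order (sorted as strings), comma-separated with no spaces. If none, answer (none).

At Lambda: gained [] -> total []
At Theta: gained ['N606S'] -> total ['N606S']

Answer: N606S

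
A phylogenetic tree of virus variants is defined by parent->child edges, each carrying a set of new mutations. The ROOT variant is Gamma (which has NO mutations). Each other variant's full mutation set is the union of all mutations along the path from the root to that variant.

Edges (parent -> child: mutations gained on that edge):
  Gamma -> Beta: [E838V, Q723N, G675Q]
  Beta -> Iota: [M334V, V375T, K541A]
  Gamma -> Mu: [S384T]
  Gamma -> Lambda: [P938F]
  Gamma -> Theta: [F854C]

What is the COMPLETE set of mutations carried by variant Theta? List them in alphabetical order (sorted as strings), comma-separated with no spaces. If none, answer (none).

Answer: F854C

Derivation:
At Gamma: gained [] -> total []
At Theta: gained ['F854C'] -> total ['F854C']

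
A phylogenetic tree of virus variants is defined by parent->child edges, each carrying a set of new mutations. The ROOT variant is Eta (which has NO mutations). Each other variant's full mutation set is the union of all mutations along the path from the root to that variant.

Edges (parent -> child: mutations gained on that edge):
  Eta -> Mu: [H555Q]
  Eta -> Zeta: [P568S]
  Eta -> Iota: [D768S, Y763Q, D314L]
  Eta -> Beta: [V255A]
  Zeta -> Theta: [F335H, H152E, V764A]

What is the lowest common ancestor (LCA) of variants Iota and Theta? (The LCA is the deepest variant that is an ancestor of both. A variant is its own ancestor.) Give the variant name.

Path from root to Iota: Eta -> Iota
  ancestors of Iota: {Eta, Iota}
Path from root to Theta: Eta -> Zeta -> Theta
  ancestors of Theta: {Eta, Zeta, Theta}
Common ancestors: {Eta}
Walk up from Theta: Theta (not in ancestors of Iota), Zeta (not in ancestors of Iota), Eta (in ancestors of Iota)
Deepest common ancestor (LCA) = Eta

Answer: Eta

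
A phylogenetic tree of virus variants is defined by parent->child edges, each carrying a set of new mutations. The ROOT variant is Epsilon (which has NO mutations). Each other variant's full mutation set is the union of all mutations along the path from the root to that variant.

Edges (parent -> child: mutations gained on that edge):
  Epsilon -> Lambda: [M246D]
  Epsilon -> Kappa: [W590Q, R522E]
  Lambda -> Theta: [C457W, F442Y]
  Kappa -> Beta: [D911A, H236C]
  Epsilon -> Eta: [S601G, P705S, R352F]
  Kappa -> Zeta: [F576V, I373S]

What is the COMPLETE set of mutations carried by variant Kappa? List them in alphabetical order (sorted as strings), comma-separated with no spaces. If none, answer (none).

Answer: R522E,W590Q

Derivation:
At Epsilon: gained [] -> total []
At Kappa: gained ['W590Q', 'R522E'] -> total ['R522E', 'W590Q']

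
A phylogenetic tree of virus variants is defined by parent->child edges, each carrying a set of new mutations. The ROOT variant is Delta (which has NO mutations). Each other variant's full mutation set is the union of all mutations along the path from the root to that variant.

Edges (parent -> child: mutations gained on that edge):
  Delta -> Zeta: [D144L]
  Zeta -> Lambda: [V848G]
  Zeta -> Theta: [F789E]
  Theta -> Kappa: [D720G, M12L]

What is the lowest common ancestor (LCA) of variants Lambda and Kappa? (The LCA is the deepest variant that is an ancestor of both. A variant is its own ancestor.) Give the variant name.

Answer: Zeta

Derivation:
Path from root to Lambda: Delta -> Zeta -> Lambda
  ancestors of Lambda: {Delta, Zeta, Lambda}
Path from root to Kappa: Delta -> Zeta -> Theta -> Kappa
  ancestors of Kappa: {Delta, Zeta, Theta, Kappa}
Common ancestors: {Delta, Zeta}
Walk up from Kappa: Kappa (not in ancestors of Lambda), Theta (not in ancestors of Lambda), Zeta (in ancestors of Lambda), Delta (in ancestors of Lambda)
Deepest common ancestor (LCA) = Zeta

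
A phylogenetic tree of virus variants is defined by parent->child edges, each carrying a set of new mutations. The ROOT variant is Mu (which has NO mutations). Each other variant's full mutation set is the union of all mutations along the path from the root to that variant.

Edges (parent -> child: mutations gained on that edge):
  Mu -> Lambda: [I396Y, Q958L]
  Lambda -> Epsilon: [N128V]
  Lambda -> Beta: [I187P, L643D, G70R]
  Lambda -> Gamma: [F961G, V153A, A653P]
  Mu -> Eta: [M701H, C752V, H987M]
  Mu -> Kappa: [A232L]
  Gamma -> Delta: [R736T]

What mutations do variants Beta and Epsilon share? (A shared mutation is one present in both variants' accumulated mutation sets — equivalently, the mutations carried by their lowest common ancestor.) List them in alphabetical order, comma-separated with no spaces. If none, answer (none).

Answer: I396Y,Q958L

Derivation:
Accumulating mutations along path to Beta:
  At Mu: gained [] -> total []
  At Lambda: gained ['I396Y', 'Q958L'] -> total ['I396Y', 'Q958L']
  At Beta: gained ['I187P', 'L643D', 'G70R'] -> total ['G70R', 'I187P', 'I396Y', 'L643D', 'Q958L']
Mutations(Beta) = ['G70R', 'I187P', 'I396Y', 'L643D', 'Q958L']
Accumulating mutations along path to Epsilon:
  At Mu: gained [] -> total []
  At Lambda: gained ['I396Y', 'Q958L'] -> total ['I396Y', 'Q958L']
  At Epsilon: gained ['N128V'] -> total ['I396Y', 'N128V', 'Q958L']
Mutations(Epsilon) = ['I396Y', 'N128V', 'Q958L']
Intersection: ['G70R', 'I187P', 'I396Y', 'L643D', 'Q958L'] ∩ ['I396Y', 'N128V', 'Q958L'] = ['I396Y', 'Q958L']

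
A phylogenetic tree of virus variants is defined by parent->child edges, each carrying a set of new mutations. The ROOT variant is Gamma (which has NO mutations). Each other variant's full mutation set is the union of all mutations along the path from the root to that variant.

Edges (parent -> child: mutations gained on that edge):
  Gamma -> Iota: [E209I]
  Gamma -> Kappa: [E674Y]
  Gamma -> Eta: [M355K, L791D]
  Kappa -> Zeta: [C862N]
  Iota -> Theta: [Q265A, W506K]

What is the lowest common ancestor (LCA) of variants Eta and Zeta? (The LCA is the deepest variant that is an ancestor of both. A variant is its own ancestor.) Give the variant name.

Path from root to Eta: Gamma -> Eta
  ancestors of Eta: {Gamma, Eta}
Path from root to Zeta: Gamma -> Kappa -> Zeta
  ancestors of Zeta: {Gamma, Kappa, Zeta}
Common ancestors: {Gamma}
Walk up from Zeta: Zeta (not in ancestors of Eta), Kappa (not in ancestors of Eta), Gamma (in ancestors of Eta)
Deepest common ancestor (LCA) = Gamma

Answer: Gamma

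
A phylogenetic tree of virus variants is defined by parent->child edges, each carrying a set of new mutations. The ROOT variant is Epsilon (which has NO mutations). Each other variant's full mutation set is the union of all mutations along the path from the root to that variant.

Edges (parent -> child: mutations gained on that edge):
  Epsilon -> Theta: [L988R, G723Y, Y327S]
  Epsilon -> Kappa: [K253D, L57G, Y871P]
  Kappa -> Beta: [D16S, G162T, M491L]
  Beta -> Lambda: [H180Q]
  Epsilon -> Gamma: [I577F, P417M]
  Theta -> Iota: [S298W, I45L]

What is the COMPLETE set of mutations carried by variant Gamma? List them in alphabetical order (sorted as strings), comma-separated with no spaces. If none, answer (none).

Answer: I577F,P417M

Derivation:
At Epsilon: gained [] -> total []
At Gamma: gained ['I577F', 'P417M'] -> total ['I577F', 'P417M']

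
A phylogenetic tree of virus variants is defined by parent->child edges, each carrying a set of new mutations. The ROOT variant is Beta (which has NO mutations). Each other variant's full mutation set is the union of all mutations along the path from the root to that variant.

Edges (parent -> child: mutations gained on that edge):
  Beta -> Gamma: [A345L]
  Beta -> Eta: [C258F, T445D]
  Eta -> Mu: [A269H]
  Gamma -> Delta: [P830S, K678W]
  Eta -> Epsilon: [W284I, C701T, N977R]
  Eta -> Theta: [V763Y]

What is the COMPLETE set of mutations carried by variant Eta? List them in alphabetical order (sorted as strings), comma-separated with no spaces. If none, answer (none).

At Beta: gained [] -> total []
At Eta: gained ['C258F', 'T445D'] -> total ['C258F', 'T445D']

Answer: C258F,T445D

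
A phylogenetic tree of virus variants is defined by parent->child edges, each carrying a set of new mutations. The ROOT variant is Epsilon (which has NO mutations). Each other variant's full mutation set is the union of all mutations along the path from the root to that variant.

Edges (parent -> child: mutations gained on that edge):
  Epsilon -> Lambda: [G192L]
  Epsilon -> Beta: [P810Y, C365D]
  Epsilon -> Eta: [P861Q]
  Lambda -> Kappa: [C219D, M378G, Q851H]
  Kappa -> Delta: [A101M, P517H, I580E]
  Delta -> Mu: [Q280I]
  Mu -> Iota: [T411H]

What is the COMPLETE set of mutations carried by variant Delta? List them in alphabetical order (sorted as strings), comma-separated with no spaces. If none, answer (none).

Answer: A101M,C219D,G192L,I580E,M378G,P517H,Q851H

Derivation:
At Epsilon: gained [] -> total []
At Lambda: gained ['G192L'] -> total ['G192L']
At Kappa: gained ['C219D', 'M378G', 'Q851H'] -> total ['C219D', 'G192L', 'M378G', 'Q851H']
At Delta: gained ['A101M', 'P517H', 'I580E'] -> total ['A101M', 'C219D', 'G192L', 'I580E', 'M378G', 'P517H', 'Q851H']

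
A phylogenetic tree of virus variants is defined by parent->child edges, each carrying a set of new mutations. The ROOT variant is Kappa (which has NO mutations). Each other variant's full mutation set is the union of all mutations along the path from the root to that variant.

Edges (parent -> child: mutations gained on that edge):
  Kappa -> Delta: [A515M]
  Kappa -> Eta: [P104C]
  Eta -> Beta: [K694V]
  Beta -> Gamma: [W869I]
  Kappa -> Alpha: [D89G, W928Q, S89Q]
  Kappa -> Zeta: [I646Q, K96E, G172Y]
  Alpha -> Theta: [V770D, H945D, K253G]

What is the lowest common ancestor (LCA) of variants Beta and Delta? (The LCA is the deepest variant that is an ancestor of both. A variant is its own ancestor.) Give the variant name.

Answer: Kappa

Derivation:
Path from root to Beta: Kappa -> Eta -> Beta
  ancestors of Beta: {Kappa, Eta, Beta}
Path from root to Delta: Kappa -> Delta
  ancestors of Delta: {Kappa, Delta}
Common ancestors: {Kappa}
Walk up from Delta: Delta (not in ancestors of Beta), Kappa (in ancestors of Beta)
Deepest common ancestor (LCA) = Kappa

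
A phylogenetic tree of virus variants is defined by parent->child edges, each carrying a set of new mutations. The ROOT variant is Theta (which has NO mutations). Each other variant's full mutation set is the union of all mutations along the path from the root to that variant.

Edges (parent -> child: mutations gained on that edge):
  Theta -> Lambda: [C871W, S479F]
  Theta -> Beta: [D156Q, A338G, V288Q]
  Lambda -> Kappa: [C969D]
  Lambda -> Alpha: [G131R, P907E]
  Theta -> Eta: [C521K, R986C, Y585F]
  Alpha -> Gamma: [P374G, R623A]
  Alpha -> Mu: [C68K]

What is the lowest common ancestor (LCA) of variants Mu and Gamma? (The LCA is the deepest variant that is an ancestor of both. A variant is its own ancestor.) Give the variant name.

Path from root to Mu: Theta -> Lambda -> Alpha -> Mu
  ancestors of Mu: {Theta, Lambda, Alpha, Mu}
Path from root to Gamma: Theta -> Lambda -> Alpha -> Gamma
  ancestors of Gamma: {Theta, Lambda, Alpha, Gamma}
Common ancestors: {Theta, Lambda, Alpha}
Walk up from Gamma: Gamma (not in ancestors of Mu), Alpha (in ancestors of Mu), Lambda (in ancestors of Mu), Theta (in ancestors of Mu)
Deepest common ancestor (LCA) = Alpha

Answer: Alpha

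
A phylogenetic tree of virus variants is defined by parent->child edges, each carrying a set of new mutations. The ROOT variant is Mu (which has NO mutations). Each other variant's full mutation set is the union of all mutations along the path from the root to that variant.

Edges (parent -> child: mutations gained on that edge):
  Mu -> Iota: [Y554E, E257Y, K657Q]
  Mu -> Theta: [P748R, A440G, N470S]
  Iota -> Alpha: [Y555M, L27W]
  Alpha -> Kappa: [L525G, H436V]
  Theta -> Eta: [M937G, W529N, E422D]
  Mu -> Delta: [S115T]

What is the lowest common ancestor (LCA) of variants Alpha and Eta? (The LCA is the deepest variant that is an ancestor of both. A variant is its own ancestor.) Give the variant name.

Path from root to Alpha: Mu -> Iota -> Alpha
  ancestors of Alpha: {Mu, Iota, Alpha}
Path from root to Eta: Mu -> Theta -> Eta
  ancestors of Eta: {Mu, Theta, Eta}
Common ancestors: {Mu}
Walk up from Eta: Eta (not in ancestors of Alpha), Theta (not in ancestors of Alpha), Mu (in ancestors of Alpha)
Deepest common ancestor (LCA) = Mu

Answer: Mu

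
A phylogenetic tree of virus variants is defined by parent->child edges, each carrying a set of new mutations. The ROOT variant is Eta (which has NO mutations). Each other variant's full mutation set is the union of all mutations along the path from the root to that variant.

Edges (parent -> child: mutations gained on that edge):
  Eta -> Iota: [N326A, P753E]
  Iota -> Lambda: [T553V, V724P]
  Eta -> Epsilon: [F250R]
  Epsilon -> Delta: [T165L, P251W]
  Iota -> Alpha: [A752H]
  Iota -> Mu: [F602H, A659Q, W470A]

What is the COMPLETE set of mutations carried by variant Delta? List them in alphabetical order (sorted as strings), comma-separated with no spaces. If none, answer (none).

At Eta: gained [] -> total []
At Epsilon: gained ['F250R'] -> total ['F250R']
At Delta: gained ['T165L', 'P251W'] -> total ['F250R', 'P251W', 'T165L']

Answer: F250R,P251W,T165L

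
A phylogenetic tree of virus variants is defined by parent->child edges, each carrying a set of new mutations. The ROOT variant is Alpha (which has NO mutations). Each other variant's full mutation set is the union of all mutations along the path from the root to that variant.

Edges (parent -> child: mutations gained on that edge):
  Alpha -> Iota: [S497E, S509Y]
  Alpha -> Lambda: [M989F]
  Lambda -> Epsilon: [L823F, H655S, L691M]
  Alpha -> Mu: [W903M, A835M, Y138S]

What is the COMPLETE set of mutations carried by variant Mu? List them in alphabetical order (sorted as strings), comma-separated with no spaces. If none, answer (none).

Answer: A835M,W903M,Y138S

Derivation:
At Alpha: gained [] -> total []
At Mu: gained ['W903M', 'A835M', 'Y138S'] -> total ['A835M', 'W903M', 'Y138S']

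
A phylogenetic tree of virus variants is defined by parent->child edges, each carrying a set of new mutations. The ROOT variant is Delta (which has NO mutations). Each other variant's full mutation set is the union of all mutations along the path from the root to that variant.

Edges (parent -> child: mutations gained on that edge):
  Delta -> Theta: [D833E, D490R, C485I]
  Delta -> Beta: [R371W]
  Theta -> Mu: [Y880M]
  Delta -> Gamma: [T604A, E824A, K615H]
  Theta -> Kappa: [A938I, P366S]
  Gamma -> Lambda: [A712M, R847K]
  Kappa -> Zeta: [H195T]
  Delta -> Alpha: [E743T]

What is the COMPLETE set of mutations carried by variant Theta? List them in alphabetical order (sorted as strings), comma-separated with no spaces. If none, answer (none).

At Delta: gained [] -> total []
At Theta: gained ['D833E', 'D490R', 'C485I'] -> total ['C485I', 'D490R', 'D833E']

Answer: C485I,D490R,D833E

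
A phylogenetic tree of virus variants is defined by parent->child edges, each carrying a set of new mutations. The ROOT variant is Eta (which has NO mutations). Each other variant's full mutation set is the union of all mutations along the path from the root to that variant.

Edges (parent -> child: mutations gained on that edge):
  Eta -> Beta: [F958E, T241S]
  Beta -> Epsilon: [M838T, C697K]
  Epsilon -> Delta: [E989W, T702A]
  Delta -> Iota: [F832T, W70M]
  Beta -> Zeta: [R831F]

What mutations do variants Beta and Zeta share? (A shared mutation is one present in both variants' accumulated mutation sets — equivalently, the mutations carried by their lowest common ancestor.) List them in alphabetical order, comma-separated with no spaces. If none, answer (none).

Accumulating mutations along path to Beta:
  At Eta: gained [] -> total []
  At Beta: gained ['F958E', 'T241S'] -> total ['F958E', 'T241S']
Mutations(Beta) = ['F958E', 'T241S']
Accumulating mutations along path to Zeta:
  At Eta: gained [] -> total []
  At Beta: gained ['F958E', 'T241S'] -> total ['F958E', 'T241S']
  At Zeta: gained ['R831F'] -> total ['F958E', 'R831F', 'T241S']
Mutations(Zeta) = ['F958E', 'R831F', 'T241S']
Intersection: ['F958E', 'T241S'] ∩ ['F958E', 'R831F', 'T241S'] = ['F958E', 'T241S']

Answer: F958E,T241S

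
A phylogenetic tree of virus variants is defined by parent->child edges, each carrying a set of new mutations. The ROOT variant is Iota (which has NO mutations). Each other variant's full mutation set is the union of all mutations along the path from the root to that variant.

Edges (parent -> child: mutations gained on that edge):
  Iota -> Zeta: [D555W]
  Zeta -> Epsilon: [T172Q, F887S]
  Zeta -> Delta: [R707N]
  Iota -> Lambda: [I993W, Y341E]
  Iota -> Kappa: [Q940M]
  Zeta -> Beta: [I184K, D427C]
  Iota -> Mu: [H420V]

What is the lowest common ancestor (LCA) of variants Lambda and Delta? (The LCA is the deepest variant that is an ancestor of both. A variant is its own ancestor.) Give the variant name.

Answer: Iota

Derivation:
Path from root to Lambda: Iota -> Lambda
  ancestors of Lambda: {Iota, Lambda}
Path from root to Delta: Iota -> Zeta -> Delta
  ancestors of Delta: {Iota, Zeta, Delta}
Common ancestors: {Iota}
Walk up from Delta: Delta (not in ancestors of Lambda), Zeta (not in ancestors of Lambda), Iota (in ancestors of Lambda)
Deepest common ancestor (LCA) = Iota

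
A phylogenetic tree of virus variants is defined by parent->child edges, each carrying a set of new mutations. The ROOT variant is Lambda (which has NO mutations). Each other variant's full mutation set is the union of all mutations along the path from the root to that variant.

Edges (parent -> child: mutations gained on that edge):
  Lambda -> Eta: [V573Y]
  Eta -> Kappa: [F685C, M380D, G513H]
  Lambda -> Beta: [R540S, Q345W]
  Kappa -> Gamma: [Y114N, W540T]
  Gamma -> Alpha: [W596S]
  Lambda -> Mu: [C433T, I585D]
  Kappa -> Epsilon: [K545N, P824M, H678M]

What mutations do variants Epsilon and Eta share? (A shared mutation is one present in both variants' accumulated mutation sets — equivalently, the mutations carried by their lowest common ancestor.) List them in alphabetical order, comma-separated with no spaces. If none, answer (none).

Answer: V573Y

Derivation:
Accumulating mutations along path to Epsilon:
  At Lambda: gained [] -> total []
  At Eta: gained ['V573Y'] -> total ['V573Y']
  At Kappa: gained ['F685C', 'M380D', 'G513H'] -> total ['F685C', 'G513H', 'M380D', 'V573Y']
  At Epsilon: gained ['K545N', 'P824M', 'H678M'] -> total ['F685C', 'G513H', 'H678M', 'K545N', 'M380D', 'P824M', 'V573Y']
Mutations(Epsilon) = ['F685C', 'G513H', 'H678M', 'K545N', 'M380D', 'P824M', 'V573Y']
Accumulating mutations along path to Eta:
  At Lambda: gained [] -> total []
  At Eta: gained ['V573Y'] -> total ['V573Y']
Mutations(Eta) = ['V573Y']
Intersection: ['F685C', 'G513H', 'H678M', 'K545N', 'M380D', 'P824M', 'V573Y'] ∩ ['V573Y'] = ['V573Y']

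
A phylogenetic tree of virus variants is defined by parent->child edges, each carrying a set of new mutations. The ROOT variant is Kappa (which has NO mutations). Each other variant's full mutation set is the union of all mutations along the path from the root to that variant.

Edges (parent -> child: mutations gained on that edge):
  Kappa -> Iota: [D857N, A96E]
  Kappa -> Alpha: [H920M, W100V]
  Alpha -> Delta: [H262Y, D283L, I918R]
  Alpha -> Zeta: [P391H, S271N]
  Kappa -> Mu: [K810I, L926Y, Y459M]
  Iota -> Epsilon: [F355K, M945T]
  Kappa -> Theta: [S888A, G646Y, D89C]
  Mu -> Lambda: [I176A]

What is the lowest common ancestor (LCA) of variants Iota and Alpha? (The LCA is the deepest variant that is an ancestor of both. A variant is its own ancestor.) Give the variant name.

Path from root to Iota: Kappa -> Iota
  ancestors of Iota: {Kappa, Iota}
Path from root to Alpha: Kappa -> Alpha
  ancestors of Alpha: {Kappa, Alpha}
Common ancestors: {Kappa}
Walk up from Alpha: Alpha (not in ancestors of Iota), Kappa (in ancestors of Iota)
Deepest common ancestor (LCA) = Kappa

Answer: Kappa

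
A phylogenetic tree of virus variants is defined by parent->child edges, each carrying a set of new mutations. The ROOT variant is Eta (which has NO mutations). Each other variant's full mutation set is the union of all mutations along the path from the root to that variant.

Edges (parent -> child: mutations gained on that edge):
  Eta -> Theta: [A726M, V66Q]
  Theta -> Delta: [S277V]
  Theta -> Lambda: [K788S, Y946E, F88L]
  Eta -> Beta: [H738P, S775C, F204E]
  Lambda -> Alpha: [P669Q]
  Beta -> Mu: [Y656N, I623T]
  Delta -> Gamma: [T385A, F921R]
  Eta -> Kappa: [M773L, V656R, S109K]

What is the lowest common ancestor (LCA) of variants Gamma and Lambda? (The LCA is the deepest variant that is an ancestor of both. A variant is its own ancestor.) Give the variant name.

Answer: Theta

Derivation:
Path from root to Gamma: Eta -> Theta -> Delta -> Gamma
  ancestors of Gamma: {Eta, Theta, Delta, Gamma}
Path from root to Lambda: Eta -> Theta -> Lambda
  ancestors of Lambda: {Eta, Theta, Lambda}
Common ancestors: {Eta, Theta}
Walk up from Lambda: Lambda (not in ancestors of Gamma), Theta (in ancestors of Gamma), Eta (in ancestors of Gamma)
Deepest common ancestor (LCA) = Theta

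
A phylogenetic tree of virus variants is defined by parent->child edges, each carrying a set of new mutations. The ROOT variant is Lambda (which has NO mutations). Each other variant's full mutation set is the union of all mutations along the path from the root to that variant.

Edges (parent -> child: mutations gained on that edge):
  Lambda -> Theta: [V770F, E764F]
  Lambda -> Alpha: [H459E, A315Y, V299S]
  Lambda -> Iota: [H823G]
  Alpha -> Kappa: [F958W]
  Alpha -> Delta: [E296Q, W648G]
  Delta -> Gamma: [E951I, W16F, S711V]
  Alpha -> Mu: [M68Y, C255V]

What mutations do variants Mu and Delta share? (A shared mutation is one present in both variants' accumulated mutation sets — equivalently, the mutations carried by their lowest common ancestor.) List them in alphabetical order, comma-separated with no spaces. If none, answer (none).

Accumulating mutations along path to Mu:
  At Lambda: gained [] -> total []
  At Alpha: gained ['H459E', 'A315Y', 'V299S'] -> total ['A315Y', 'H459E', 'V299S']
  At Mu: gained ['M68Y', 'C255V'] -> total ['A315Y', 'C255V', 'H459E', 'M68Y', 'V299S']
Mutations(Mu) = ['A315Y', 'C255V', 'H459E', 'M68Y', 'V299S']
Accumulating mutations along path to Delta:
  At Lambda: gained [] -> total []
  At Alpha: gained ['H459E', 'A315Y', 'V299S'] -> total ['A315Y', 'H459E', 'V299S']
  At Delta: gained ['E296Q', 'W648G'] -> total ['A315Y', 'E296Q', 'H459E', 'V299S', 'W648G']
Mutations(Delta) = ['A315Y', 'E296Q', 'H459E', 'V299S', 'W648G']
Intersection: ['A315Y', 'C255V', 'H459E', 'M68Y', 'V299S'] ∩ ['A315Y', 'E296Q', 'H459E', 'V299S', 'W648G'] = ['A315Y', 'H459E', 'V299S']

Answer: A315Y,H459E,V299S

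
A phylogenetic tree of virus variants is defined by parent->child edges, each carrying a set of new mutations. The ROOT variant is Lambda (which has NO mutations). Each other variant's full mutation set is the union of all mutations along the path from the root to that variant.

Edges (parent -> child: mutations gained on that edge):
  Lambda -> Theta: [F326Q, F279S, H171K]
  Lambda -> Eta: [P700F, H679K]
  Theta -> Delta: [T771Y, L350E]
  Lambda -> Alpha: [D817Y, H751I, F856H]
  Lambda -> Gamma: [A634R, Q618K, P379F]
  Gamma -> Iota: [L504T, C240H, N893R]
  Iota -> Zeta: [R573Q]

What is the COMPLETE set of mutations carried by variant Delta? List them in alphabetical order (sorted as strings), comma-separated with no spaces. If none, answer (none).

Answer: F279S,F326Q,H171K,L350E,T771Y

Derivation:
At Lambda: gained [] -> total []
At Theta: gained ['F326Q', 'F279S', 'H171K'] -> total ['F279S', 'F326Q', 'H171K']
At Delta: gained ['T771Y', 'L350E'] -> total ['F279S', 'F326Q', 'H171K', 'L350E', 'T771Y']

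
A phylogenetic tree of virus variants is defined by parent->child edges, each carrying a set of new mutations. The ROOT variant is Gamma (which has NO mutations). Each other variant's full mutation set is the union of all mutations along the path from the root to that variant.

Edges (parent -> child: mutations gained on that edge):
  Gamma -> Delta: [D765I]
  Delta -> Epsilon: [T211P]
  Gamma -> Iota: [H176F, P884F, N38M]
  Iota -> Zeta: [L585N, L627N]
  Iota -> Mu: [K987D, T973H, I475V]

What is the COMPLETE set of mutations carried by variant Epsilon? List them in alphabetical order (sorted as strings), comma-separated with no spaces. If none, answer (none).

At Gamma: gained [] -> total []
At Delta: gained ['D765I'] -> total ['D765I']
At Epsilon: gained ['T211P'] -> total ['D765I', 'T211P']

Answer: D765I,T211P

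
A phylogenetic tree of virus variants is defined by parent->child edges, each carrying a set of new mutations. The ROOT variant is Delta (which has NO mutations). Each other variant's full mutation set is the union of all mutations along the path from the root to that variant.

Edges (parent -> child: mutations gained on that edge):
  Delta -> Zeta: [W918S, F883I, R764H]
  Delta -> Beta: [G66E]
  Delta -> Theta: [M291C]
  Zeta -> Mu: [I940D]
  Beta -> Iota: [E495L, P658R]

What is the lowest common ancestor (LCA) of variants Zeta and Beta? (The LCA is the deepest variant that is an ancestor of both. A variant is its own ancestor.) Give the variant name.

Path from root to Zeta: Delta -> Zeta
  ancestors of Zeta: {Delta, Zeta}
Path from root to Beta: Delta -> Beta
  ancestors of Beta: {Delta, Beta}
Common ancestors: {Delta}
Walk up from Beta: Beta (not in ancestors of Zeta), Delta (in ancestors of Zeta)
Deepest common ancestor (LCA) = Delta

Answer: Delta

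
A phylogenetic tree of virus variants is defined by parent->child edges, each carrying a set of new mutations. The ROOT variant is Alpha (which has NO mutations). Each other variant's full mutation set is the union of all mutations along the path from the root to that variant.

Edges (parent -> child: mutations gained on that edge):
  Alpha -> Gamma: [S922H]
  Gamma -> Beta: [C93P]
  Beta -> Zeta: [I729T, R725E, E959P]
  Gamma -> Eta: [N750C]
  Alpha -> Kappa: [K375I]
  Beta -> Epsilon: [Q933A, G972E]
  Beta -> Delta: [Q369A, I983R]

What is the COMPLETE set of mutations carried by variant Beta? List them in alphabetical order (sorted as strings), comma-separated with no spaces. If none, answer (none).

At Alpha: gained [] -> total []
At Gamma: gained ['S922H'] -> total ['S922H']
At Beta: gained ['C93P'] -> total ['C93P', 'S922H']

Answer: C93P,S922H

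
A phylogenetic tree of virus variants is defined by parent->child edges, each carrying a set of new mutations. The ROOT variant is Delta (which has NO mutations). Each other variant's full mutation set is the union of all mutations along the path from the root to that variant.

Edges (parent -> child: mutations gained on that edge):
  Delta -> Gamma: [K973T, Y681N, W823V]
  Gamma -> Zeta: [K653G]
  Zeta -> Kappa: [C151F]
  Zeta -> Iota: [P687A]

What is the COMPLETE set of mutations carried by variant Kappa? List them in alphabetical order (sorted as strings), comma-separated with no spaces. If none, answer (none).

At Delta: gained [] -> total []
At Gamma: gained ['K973T', 'Y681N', 'W823V'] -> total ['K973T', 'W823V', 'Y681N']
At Zeta: gained ['K653G'] -> total ['K653G', 'K973T', 'W823V', 'Y681N']
At Kappa: gained ['C151F'] -> total ['C151F', 'K653G', 'K973T', 'W823V', 'Y681N']

Answer: C151F,K653G,K973T,W823V,Y681N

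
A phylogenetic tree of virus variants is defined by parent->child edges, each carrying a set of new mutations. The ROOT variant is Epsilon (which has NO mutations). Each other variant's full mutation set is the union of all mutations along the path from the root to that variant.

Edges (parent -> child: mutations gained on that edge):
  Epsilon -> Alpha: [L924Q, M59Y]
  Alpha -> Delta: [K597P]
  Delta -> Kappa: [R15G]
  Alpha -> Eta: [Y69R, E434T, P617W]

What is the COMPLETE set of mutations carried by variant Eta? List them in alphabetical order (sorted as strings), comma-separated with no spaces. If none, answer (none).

Answer: E434T,L924Q,M59Y,P617W,Y69R

Derivation:
At Epsilon: gained [] -> total []
At Alpha: gained ['L924Q', 'M59Y'] -> total ['L924Q', 'M59Y']
At Eta: gained ['Y69R', 'E434T', 'P617W'] -> total ['E434T', 'L924Q', 'M59Y', 'P617W', 'Y69R']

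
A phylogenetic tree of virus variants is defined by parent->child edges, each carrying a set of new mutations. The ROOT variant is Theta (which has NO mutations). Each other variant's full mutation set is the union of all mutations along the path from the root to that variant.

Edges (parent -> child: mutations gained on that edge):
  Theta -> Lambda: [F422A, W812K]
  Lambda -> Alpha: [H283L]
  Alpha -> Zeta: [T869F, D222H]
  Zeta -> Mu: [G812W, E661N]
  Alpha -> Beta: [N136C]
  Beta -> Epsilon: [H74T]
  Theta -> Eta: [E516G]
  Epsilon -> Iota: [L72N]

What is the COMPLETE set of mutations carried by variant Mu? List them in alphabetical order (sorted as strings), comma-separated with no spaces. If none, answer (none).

At Theta: gained [] -> total []
At Lambda: gained ['F422A', 'W812K'] -> total ['F422A', 'W812K']
At Alpha: gained ['H283L'] -> total ['F422A', 'H283L', 'W812K']
At Zeta: gained ['T869F', 'D222H'] -> total ['D222H', 'F422A', 'H283L', 'T869F', 'W812K']
At Mu: gained ['G812W', 'E661N'] -> total ['D222H', 'E661N', 'F422A', 'G812W', 'H283L', 'T869F', 'W812K']

Answer: D222H,E661N,F422A,G812W,H283L,T869F,W812K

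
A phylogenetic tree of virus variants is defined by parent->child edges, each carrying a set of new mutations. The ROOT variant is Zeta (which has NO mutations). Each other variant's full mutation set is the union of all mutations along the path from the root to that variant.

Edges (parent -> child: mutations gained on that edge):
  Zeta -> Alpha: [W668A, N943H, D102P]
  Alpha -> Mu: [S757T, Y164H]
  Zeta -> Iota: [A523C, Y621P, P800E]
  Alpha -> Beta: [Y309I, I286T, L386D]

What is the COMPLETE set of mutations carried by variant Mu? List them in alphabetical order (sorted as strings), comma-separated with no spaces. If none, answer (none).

At Zeta: gained [] -> total []
At Alpha: gained ['W668A', 'N943H', 'D102P'] -> total ['D102P', 'N943H', 'W668A']
At Mu: gained ['S757T', 'Y164H'] -> total ['D102P', 'N943H', 'S757T', 'W668A', 'Y164H']

Answer: D102P,N943H,S757T,W668A,Y164H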